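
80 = 80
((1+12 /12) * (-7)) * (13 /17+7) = -1848 /17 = -108.71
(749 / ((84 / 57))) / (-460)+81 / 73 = 631 / 134320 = 0.00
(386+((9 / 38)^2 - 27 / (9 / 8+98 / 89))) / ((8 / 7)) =5990757983 / 18309920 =327.19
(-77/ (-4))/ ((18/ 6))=77/ 12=6.42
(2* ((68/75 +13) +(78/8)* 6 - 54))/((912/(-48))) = -2761/1425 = -1.94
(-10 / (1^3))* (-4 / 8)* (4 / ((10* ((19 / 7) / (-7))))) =-98 / 19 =-5.16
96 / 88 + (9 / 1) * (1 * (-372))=-36816 / 11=-3346.91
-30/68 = -15/34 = -0.44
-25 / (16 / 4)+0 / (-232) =-25 / 4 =-6.25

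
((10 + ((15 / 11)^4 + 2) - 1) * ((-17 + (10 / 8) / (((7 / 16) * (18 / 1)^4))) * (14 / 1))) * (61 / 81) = -20162656653658 / 7780827681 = -2591.33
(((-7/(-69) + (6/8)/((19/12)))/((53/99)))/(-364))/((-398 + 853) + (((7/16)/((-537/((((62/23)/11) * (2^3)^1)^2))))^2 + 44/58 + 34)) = -1425649466057337279/236574678233089824884774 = -0.00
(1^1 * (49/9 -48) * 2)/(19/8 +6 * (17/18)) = -6128/579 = -10.58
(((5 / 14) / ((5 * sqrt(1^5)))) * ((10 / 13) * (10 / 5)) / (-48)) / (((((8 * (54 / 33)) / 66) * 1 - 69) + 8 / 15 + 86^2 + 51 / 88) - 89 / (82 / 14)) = -124025 / 396181629389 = -0.00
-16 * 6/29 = -96/29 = -3.31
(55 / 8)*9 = 495 / 8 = 61.88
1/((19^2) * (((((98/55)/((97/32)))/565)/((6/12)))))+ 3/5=21863951/11320960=1.93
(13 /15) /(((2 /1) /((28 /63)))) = 26 /135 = 0.19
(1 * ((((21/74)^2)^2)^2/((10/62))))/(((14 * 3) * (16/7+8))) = 43426245933/71935579216302080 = 0.00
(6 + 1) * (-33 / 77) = -3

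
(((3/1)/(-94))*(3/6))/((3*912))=-1/171456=-0.00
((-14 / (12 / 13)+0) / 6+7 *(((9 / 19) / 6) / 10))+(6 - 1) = 2161 / 855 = 2.53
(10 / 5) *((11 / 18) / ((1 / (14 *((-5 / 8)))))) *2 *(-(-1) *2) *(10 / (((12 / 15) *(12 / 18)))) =-9625 / 12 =-802.08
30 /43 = 0.70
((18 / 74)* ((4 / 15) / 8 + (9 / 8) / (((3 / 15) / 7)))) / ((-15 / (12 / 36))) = -4729 / 22200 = -0.21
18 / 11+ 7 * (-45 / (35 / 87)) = -8595 / 11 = -781.36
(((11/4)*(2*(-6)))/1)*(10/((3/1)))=-110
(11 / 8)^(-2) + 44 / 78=5158 / 4719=1.09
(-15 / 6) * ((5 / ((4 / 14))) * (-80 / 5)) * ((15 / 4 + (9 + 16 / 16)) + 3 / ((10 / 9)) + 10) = 18515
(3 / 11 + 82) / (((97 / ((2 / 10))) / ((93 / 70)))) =16833 / 74690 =0.23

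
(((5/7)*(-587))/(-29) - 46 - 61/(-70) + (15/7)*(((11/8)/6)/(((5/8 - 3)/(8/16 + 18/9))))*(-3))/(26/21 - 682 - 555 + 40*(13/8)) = 6738879/270937720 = 0.02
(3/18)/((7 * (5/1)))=1/210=0.00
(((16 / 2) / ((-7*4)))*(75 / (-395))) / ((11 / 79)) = 30 / 77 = 0.39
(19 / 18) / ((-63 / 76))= -722 / 567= -1.27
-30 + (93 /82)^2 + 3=-172899 /6724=-25.71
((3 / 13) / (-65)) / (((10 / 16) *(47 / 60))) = -0.01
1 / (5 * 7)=1 / 35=0.03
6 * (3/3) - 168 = -162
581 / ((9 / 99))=6391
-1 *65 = -65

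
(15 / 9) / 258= 5 / 774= 0.01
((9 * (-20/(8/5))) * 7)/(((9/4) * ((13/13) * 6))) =-175/3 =-58.33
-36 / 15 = -12 / 5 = -2.40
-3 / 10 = -0.30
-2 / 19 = -0.11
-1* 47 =-47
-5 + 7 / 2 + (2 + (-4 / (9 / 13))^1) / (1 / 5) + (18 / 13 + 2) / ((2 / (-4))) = -6355 / 234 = -27.16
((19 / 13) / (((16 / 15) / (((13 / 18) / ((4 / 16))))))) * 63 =249.38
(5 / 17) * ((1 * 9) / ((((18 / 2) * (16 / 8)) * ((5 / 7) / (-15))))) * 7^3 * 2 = -36015 / 17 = -2118.53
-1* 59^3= -205379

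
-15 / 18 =-0.83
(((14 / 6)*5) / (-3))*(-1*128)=4480 / 9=497.78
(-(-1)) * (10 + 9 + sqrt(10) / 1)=22.16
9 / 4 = 2.25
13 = 13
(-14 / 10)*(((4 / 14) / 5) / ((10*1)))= -1 / 125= -0.01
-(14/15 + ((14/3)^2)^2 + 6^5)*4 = -13366952/405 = -33004.82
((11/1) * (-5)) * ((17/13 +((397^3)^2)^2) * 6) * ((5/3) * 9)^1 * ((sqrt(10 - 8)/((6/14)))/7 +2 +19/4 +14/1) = -20466931377626933568712193826661764375/13 - 328786046226938691866862551432317500 * sqrt(2)/13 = -1610146543332315203265785000000000000.00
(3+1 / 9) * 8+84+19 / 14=13891 / 126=110.25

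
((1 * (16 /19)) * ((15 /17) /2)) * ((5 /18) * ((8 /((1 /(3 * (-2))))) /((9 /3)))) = -1600 /969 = -1.65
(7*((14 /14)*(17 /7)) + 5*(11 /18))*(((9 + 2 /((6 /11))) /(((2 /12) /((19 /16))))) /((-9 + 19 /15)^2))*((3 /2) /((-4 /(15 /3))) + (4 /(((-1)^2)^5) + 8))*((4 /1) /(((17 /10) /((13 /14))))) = 17153501625 /25620224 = 669.53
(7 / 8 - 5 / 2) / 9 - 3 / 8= -5 / 9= -0.56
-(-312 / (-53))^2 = -97344 / 2809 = -34.65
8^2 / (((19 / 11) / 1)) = 704 / 19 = 37.05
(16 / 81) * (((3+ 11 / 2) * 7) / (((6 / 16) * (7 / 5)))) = 5440 / 243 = 22.39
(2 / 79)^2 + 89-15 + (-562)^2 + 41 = 1971900123 / 6241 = 315959.00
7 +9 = 16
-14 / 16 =-7 / 8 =-0.88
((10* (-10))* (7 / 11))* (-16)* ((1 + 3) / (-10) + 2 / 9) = -17920 / 99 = -181.01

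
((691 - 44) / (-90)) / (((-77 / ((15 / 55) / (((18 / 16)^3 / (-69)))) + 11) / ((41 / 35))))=-156190976 / 312075225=-0.50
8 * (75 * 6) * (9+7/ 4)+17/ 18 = 38700.94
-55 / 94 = -0.59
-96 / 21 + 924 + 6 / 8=25765 / 28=920.18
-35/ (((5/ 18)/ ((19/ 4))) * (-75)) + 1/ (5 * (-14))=1394/ 175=7.97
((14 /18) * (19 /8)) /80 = 0.02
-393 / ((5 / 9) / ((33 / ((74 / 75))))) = -1750815 / 74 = -23659.66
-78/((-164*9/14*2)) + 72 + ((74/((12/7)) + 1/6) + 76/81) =774733/6642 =116.64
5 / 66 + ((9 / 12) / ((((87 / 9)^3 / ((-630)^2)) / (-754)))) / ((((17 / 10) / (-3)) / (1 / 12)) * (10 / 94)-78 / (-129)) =2092370.39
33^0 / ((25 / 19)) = 19 / 25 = 0.76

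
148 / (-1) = -148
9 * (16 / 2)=72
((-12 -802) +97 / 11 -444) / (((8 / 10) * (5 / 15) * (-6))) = 68705 / 88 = 780.74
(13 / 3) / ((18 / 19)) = 247 / 54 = 4.57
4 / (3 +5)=1 / 2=0.50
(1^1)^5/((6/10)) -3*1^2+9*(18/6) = 77/3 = 25.67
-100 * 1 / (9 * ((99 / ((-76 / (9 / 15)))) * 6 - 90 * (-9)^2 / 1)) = 19000 / 12473919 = 0.00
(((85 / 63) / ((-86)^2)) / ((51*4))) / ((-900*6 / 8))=-1 / 754835760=-0.00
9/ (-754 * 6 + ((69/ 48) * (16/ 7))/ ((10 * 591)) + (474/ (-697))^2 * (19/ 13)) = -2351456444610/ 1181822025490789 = -0.00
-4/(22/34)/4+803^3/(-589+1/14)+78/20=-31895262805/36278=-879190.22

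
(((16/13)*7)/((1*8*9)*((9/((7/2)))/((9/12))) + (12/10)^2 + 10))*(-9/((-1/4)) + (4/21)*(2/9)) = 733600/610227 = 1.20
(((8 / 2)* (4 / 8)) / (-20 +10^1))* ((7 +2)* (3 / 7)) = -27 / 35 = -0.77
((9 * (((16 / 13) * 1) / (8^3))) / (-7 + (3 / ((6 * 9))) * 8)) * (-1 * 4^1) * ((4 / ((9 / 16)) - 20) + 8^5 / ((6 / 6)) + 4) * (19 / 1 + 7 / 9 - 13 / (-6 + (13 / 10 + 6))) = 3243152 / 767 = 4228.36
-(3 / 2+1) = -5 / 2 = -2.50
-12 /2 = -6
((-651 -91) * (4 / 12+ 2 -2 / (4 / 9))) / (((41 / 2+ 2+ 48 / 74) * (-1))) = -356902 / 5139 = -69.45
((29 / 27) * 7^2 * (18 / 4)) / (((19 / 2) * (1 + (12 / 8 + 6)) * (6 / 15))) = 7105 / 969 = 7.33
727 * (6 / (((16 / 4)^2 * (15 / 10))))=727 / 4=181.75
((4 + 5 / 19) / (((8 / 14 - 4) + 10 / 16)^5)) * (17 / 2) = -379178827776 / 1812390858583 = -0.21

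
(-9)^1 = -9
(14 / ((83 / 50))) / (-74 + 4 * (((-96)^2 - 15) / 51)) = 1190 / 91383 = 0.01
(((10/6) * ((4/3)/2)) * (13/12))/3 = 65/162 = 0.40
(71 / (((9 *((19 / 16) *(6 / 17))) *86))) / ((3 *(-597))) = -4828 / 39507669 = -0.00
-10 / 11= -0.91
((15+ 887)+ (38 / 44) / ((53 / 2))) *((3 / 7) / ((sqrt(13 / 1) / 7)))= 1577655 *sqrt(13) / 7579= 750.54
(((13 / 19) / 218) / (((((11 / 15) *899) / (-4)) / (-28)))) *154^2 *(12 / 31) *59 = 16668812160 / 57716699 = 288.80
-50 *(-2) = 100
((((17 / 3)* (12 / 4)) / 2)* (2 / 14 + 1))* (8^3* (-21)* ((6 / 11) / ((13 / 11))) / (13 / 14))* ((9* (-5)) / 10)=39481344 / 169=233617.42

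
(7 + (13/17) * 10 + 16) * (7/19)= 3647/323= 11.29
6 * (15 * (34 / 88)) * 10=3825 / 11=347.73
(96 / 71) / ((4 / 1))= 24 / 71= 0.34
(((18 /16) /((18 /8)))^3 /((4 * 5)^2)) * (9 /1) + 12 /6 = 6409 /3200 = 2.00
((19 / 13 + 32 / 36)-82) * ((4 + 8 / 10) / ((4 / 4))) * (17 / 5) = -1267384 / 975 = -1299.88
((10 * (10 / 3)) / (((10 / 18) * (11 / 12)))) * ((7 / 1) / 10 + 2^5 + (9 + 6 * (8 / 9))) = 33864 / 11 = 3078.55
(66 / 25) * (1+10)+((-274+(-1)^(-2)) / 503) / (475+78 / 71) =1763375337 / 60724675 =29.04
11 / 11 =1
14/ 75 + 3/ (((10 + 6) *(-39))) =2837/ 15600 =0.18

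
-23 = -23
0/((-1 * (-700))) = 0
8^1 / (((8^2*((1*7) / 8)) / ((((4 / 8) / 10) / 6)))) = 1 / 840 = 0.00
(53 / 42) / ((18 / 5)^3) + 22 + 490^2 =240122.03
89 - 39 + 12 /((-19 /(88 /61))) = 56894 /1159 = 49.09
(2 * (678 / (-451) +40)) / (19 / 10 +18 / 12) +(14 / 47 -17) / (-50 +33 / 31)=306475825 / 13332913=22.99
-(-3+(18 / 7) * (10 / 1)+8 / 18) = -1459 / 63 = -23.16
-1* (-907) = 907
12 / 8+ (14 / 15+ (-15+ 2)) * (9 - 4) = -353 / 6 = -58.83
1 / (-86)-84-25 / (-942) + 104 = 20.01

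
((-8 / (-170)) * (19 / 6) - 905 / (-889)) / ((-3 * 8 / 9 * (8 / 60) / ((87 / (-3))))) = 23016459 / 241808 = 95.18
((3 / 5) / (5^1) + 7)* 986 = 175508 / 25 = 7020.32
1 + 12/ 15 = 9/ 5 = 1.80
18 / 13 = 1.38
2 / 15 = 0.13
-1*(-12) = 12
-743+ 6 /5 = -3709 /5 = -741.80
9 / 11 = 0.82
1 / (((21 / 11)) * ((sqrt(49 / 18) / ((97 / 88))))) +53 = 97 * sqrt(2) / 392 +53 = 53.35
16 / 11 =1.45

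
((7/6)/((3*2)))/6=7/216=0.03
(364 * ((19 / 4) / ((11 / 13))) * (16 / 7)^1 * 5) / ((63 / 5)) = 1284400 / 693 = 1853.39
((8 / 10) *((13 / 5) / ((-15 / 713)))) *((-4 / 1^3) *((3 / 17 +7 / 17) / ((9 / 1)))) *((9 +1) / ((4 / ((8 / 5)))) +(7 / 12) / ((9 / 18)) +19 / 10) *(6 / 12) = 15720224 / 172125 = 91.33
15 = 15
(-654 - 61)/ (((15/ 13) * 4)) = -1859/ 12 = -154.92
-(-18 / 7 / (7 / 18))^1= 6.61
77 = 77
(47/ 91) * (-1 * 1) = -0.52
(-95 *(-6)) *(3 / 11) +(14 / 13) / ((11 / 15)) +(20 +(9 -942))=-9829 / 13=-756.08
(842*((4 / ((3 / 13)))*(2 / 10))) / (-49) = -43784 / 735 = -59.57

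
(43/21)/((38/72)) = 516/133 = 3.88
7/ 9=0.78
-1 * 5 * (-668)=3340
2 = 2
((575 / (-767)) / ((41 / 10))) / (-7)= 0.03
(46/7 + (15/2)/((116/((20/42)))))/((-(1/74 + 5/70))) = -198357/2552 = -77.73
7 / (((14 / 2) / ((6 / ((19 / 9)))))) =54 / 19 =2.84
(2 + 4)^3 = 216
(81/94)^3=531441/830584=0.64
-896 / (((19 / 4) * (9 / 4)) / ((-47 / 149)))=673792 / 25479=26.44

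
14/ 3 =4.67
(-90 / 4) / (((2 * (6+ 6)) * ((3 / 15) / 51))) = -3825 / 16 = -239.06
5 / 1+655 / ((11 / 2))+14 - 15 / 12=6021 / 44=136.84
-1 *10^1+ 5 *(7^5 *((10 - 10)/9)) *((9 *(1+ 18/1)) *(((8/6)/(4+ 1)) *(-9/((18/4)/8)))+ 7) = -10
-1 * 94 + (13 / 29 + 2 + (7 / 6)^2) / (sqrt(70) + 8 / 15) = -93.57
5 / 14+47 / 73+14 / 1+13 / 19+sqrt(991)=304575 / 19418+sqrt(991)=47.17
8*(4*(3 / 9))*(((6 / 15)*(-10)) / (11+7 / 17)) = -1088 / 291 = -3.74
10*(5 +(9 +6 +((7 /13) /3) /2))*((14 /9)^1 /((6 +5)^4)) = 109690 /5138991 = 0.02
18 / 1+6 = 24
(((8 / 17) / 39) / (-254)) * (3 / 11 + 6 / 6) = -56 / 926211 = -0.00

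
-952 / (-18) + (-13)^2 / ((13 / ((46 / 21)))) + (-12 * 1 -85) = -985 / 63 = -15.63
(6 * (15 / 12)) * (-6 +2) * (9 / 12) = -45 / 2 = -22.50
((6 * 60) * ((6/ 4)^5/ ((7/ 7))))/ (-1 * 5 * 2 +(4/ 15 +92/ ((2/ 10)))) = 164025/ 27016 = 6.07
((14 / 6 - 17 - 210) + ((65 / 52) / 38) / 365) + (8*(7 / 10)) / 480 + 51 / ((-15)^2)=-23346148 / 104025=-224.43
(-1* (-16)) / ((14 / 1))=1.14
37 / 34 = 1.09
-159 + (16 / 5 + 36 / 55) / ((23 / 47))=-151.12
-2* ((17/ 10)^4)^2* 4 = -6975757441/ 12500000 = -558.06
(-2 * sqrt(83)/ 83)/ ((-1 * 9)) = 2 * sqrt(83)/ 747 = 0.02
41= 41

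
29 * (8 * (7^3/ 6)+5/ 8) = 318739/ 24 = 13280.79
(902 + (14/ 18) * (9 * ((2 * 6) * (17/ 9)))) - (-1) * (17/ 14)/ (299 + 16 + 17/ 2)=1060.67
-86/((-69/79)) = 6794/69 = 98.46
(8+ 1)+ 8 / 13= 125 / 13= 9.62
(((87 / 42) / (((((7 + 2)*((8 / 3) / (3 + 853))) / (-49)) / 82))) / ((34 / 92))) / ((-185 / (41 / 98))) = 119971289 / 66045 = 1816.51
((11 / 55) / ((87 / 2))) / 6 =1 / 1305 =0.00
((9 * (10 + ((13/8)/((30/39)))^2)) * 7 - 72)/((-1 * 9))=-596727/6400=-93.24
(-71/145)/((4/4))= -71/145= -0.49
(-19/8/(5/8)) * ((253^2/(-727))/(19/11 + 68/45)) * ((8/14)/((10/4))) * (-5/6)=-19.68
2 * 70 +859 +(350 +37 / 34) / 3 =37945 / 34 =1116.03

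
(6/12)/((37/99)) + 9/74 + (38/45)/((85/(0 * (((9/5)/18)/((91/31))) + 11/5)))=1048216/707625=1.48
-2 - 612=-614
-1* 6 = -6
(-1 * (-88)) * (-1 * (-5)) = 440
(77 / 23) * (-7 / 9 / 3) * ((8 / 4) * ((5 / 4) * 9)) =-2695 / 138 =-19.53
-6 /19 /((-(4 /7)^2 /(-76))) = -147 /2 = -73.50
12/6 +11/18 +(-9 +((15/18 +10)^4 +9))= 17854009/1296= 13776.24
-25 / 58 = -0.43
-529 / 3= -176.33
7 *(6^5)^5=199012016209507909632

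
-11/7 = -1.57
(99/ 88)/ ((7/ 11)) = 99/ 56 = 1.77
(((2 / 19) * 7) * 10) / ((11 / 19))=140 / 11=12.73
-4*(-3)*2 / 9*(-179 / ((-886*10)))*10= 716 / 1329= 0.54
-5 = -5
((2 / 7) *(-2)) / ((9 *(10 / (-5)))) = 2 / 63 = 0.03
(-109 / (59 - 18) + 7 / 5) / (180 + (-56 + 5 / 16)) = -1376 / 135915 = -0.01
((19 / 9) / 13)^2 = 361 / 13689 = 0.03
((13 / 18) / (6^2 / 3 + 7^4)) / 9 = 13 / 390906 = 0.00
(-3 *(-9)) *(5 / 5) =27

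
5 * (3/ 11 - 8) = -425/ 11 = -38.64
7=7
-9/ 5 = -1.80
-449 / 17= -26.41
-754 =-754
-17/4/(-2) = 17/8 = 2.12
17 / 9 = 1.89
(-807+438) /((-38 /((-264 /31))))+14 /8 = -190709 /2356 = -80.95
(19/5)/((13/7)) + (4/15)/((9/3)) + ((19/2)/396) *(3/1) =113617/51480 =2.21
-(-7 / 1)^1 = 7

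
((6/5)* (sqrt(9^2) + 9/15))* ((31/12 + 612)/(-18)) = -1180/3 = -393.33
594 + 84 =678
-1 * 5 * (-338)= 1690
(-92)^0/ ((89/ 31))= 31/ 89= 0.35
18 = 18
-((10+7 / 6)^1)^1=-67 / 6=-11.17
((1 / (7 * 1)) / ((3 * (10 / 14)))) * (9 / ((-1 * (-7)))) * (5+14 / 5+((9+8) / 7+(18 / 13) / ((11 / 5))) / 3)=132422 / 175175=0.76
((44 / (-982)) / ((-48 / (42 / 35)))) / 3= 11 / 29460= 0.00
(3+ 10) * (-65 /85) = -169 /17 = -9.94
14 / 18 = 7 / 9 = 0.78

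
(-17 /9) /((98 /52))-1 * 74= -33076 /441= -75.00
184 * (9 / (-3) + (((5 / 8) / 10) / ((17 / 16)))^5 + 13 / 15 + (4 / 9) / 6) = -72628500424 / 191680695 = -378.90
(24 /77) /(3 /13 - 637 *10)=-0.00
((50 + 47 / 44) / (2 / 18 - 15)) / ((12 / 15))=-101115 / 23584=-4.29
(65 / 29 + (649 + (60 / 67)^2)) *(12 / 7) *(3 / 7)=3055811544 / 6378869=479.05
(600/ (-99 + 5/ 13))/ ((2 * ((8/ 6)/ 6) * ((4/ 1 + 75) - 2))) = -8775/ 49357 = -0.18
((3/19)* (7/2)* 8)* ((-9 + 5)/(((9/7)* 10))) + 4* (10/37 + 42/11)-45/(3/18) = -29581234/115995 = -255.02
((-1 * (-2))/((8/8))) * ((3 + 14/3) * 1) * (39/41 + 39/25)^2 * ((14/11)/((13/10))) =19891872/210125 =94.67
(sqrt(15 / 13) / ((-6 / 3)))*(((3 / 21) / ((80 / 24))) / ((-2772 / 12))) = sqrt(195) / 140140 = 0.00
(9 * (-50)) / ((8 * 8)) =-225 / 32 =-7.03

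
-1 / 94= -0.01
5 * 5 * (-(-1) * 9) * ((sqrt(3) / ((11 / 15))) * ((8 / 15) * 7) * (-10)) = -126000 * sqrt(3) / 11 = -19839.85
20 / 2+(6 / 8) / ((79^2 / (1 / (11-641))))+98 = 566183519 / 5242440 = 108.00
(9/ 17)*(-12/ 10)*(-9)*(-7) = -3402/ 85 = -40.02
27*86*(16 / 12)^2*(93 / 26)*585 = 8637840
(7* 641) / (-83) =-4487 / 83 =-54.06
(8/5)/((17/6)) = 48/85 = 0.56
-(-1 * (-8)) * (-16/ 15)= 128/ 15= 8.53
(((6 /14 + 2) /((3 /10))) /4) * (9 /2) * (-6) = -765 /14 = -54.64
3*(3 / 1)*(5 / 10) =9 / 2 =4.50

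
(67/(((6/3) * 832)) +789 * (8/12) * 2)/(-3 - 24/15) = -8752975/38272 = -228.70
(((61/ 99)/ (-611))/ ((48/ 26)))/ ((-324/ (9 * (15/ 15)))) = 61/ 4020192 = 0.00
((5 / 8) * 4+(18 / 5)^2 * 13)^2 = 73085401 / 2500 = 29234.16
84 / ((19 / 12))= 1008 / 19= 53.05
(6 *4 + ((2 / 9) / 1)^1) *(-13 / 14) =-1417 / 63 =-22.49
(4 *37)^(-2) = 1 / 21904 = 0.00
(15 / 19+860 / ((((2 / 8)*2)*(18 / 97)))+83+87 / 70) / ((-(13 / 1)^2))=-111966437 / 2022930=-55.35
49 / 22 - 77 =-1645 / 22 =-74.77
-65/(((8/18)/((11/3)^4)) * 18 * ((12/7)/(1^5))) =-6661655/7776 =-856.69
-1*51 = -51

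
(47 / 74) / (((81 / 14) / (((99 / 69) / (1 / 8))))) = 1.26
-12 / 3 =-4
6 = 6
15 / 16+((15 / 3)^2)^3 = 250015 / 16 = 15625.94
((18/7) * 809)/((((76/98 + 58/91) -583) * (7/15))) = -2839590/370471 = -7.66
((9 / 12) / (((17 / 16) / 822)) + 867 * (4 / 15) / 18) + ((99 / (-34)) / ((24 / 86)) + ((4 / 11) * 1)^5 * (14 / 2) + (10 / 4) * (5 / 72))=1148979026581 / 1971264240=582.86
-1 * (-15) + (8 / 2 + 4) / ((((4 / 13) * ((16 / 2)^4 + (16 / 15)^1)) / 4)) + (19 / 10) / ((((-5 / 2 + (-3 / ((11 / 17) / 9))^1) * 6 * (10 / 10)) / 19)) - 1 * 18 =-174381478 / 56059395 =-3.11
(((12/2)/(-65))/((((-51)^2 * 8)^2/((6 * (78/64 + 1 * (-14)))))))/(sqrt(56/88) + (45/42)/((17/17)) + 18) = 2802877/3263810706474240 - 20041 * sqrt(77)/4895716059711360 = 0.00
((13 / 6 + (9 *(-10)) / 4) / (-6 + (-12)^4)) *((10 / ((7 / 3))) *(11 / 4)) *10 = -3355 / 29022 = -0.12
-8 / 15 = -0.53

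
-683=-683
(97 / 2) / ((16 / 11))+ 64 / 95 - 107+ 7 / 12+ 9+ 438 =3416359 / 9120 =374.60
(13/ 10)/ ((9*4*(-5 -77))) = -13/ 29520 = -0.00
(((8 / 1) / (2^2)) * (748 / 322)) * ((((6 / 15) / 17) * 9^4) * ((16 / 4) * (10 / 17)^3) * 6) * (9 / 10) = 2494229760 / 790993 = 3153.29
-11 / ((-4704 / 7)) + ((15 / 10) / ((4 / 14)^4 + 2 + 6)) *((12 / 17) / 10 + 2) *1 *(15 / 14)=439219 / 1016736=0.43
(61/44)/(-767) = -61/33748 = -0.00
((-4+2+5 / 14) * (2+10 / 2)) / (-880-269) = 23 / 2298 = 0.01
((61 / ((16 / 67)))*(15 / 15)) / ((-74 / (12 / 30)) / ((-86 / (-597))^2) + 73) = -7556863 / 261583028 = -0.03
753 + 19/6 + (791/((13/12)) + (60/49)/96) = 22723063/15288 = 1486.33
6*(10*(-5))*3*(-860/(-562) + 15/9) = -808500/281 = -2877.22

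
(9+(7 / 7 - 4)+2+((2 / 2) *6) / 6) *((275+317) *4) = 21312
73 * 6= 438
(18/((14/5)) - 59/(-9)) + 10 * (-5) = -2332/63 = -37.02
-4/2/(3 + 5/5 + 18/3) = -1/5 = -0.20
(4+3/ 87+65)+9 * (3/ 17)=34817/ 493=70.62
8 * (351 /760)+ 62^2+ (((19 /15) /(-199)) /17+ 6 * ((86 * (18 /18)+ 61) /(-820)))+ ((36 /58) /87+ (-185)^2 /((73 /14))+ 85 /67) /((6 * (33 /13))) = 4277.65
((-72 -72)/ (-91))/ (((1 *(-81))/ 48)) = -256/ 273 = -0.94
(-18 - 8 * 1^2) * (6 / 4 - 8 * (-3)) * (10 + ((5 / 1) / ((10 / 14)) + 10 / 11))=-130611 / 11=-11873.73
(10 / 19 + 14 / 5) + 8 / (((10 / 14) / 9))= 104.13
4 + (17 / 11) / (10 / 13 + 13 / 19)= 19995 / 3949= 5.06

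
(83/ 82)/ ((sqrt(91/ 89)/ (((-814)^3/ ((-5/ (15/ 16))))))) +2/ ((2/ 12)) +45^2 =2037 +16787366607 * sqrt(8099)/ 14924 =101232922.06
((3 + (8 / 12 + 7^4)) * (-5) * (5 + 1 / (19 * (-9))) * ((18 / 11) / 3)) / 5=-12321512 / 1881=-6550.51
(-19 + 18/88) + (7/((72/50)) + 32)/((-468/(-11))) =-3322757/185328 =-17.93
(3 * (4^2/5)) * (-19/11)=-912/55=-16.58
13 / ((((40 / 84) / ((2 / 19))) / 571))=155883 / 95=1640.87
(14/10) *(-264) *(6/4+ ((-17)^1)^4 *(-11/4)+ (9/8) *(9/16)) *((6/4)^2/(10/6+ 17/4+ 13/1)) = 183362305203/18160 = 10097043.24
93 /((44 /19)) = 1767 /44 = 40.16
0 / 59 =0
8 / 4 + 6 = 8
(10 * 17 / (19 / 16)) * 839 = 2282080 / 19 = 120109.47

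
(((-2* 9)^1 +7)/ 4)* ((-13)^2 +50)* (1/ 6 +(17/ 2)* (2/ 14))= -23287/ 28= -831.68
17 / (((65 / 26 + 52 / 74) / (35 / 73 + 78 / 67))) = 10113062 / 1159167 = 8.72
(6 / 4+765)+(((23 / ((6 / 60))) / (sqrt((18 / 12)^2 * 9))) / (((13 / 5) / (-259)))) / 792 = 8803907 / 11583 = 760.07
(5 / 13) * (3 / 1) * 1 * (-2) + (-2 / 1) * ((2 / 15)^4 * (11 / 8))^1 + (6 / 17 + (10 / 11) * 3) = 94966786 / 123069375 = 0.77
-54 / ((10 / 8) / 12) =-518.40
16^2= 256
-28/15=-1.87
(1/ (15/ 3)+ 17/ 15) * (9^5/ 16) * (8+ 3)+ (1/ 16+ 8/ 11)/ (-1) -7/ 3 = 28578067/ 528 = 54125.13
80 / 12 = 20 / 3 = 6.67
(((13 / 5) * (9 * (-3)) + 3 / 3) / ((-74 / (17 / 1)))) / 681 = 2941 / 125985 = 0.02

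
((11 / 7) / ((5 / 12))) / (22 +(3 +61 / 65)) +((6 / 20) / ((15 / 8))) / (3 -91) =155333 / 1081850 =0.14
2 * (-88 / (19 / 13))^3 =-2994387968 / 6859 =-436563.34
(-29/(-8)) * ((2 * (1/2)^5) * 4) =29/32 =0.91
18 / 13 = 1.38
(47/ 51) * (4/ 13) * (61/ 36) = 2867/ 5967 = 0.48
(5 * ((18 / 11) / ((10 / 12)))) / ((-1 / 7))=-756 / 11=-68.73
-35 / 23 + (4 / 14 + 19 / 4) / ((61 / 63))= 20647 / 5612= 3.68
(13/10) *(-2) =-13/5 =-2.60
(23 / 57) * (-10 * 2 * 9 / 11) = -1380 / 209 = -6.60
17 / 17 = 1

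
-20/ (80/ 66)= -16.50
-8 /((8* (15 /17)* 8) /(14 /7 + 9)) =-187 /120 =-1.56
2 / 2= 1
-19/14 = -1.36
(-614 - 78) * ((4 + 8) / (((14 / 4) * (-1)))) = 16608 / 7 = 2372.57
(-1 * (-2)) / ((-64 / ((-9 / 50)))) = 9 / 1600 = 0.01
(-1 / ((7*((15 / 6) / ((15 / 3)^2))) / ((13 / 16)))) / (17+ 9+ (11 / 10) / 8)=-650 / 14637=-0.04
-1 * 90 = -90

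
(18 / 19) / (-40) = -9 / 380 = -0.02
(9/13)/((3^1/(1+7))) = 24/13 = 1.85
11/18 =0.61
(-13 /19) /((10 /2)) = -13 /95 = -0.14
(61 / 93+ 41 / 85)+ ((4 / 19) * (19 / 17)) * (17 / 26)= 132784 / 102765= 1.29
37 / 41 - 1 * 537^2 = -11823092 / 41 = -288368.10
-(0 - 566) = 566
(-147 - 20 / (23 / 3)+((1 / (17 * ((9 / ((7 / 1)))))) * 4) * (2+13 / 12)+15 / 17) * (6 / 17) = -3128294 / 59823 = -52.29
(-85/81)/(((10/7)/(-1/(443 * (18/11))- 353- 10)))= 344454187/1291788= 266.65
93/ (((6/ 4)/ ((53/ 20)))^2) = 87079/ 300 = 290.26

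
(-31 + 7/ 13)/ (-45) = 44/ 65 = 0.68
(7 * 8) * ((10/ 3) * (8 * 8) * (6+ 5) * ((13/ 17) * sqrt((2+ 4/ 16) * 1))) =2562560/ 17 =150738.82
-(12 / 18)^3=-8 / 27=-0.30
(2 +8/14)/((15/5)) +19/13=211/91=2.32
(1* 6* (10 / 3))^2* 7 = 2800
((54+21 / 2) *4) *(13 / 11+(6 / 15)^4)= 2141658 / 6875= 311.51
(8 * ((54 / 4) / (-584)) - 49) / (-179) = 7181 / 26134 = 0.27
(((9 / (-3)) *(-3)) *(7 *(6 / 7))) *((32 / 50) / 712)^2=216 / 4950625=0.00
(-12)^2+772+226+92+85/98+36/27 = 363443/294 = 1236.20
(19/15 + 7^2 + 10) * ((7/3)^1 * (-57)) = -120232/15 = -8015.47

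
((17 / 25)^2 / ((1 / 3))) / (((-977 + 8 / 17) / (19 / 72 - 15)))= 5212693 / 249015000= 0.02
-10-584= -594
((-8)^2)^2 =4096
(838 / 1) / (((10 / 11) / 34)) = 156706 / 5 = 31341.20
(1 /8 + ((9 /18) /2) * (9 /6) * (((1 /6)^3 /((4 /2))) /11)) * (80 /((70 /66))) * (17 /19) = 26945 /3192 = 8.44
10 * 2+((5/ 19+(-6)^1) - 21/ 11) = 2582/ 209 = 12.35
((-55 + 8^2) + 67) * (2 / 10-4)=-1444 / 5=-288.80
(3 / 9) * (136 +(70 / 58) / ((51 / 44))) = 202684 / 4437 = 45.68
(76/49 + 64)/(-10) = -1606/245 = -6.56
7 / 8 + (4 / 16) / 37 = 261 / 296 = 0.88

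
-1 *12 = -12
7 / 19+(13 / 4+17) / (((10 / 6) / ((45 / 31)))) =42421 / 2356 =18.01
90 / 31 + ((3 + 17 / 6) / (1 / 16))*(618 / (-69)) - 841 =-3580769 / 2139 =-1674.04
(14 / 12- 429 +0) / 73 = -2567 / 438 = -5.86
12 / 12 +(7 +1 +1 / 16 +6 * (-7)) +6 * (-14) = -1871 / 16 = -116.94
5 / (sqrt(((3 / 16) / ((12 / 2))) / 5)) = 20 * sqrt(10) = 63.25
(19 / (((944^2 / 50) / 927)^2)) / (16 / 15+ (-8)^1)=-153067978125 / 20647207632896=-0.01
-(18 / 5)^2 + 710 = 17426 / 25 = 697.04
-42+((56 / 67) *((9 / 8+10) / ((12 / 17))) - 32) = -48905 / 804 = -60.83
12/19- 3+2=-7/19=-0.37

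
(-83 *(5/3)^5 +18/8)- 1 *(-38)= -998377/972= -1027.14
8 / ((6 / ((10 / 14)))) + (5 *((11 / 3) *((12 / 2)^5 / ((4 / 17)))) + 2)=12723542 / 21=605882.95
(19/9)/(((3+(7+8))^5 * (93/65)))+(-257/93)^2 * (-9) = -68.73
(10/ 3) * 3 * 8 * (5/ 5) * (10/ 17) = 800/ 17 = 47.06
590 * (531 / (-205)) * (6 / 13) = -375948 / 533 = -705.34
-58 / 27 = -2.15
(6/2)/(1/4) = 12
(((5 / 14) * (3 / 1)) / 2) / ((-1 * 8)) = -0.07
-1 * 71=-71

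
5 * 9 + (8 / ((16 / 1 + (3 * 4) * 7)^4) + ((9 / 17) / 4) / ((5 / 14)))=9641250017 / 212500000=45.37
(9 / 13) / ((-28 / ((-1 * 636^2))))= 910116 / 91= 10001.27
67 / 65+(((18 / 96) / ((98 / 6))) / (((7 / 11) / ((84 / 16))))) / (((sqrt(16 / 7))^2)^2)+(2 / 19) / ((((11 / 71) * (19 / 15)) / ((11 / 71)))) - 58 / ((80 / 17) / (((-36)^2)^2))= -7958613332551919 / 384450560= -20701266.07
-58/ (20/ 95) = -551/ 2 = -275.50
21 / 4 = 5.25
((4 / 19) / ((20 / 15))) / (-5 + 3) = -3 / 38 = -0.08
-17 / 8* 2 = -17 / 4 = -4.25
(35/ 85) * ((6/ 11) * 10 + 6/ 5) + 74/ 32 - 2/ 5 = 69603/ 14960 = 4.65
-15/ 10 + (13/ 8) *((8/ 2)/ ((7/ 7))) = 5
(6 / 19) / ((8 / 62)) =93 / 38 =2.45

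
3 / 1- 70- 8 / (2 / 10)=-107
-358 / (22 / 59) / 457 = -2.10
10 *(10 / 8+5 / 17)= 525 / 34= 15.44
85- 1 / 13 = 1104 / 13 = 84.92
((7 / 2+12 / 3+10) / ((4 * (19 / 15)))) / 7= 75 / 152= 0.49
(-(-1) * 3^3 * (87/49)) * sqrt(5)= 2349 * sqrt(5)/49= 107.19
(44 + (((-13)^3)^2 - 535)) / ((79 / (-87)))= -419889666 / 79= -5315059.06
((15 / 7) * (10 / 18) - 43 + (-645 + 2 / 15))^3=-374820956446301 / 1157625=-323784434.90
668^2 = 446224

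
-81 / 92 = -0.88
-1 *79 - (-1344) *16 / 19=20003 / 19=1052.79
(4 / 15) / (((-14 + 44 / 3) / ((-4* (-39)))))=62.40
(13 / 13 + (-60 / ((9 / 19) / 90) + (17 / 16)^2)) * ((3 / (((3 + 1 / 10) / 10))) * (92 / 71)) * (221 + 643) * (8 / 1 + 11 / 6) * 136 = -363484783773000 / 2201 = -165145290219.45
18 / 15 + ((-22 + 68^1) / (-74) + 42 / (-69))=-129 / 4255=-0.03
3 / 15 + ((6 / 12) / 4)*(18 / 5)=13 / 20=0.65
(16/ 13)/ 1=16/ 13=1.23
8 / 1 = 8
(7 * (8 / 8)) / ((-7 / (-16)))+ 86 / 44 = 395 / 22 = 17.95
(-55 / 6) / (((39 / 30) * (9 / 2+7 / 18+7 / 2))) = -1650 / 1963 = -0.84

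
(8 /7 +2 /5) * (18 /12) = 81 /35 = 2.31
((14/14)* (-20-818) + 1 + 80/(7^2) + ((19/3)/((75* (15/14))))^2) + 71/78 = -12109264309981/14511656250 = -834.45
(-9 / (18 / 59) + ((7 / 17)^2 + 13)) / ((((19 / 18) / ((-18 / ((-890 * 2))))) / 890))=-764559 / 5491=-139.24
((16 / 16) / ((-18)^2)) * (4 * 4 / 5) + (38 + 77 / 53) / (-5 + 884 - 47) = 1023239 / 17858880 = 0.06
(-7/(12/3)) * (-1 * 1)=7/4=1.75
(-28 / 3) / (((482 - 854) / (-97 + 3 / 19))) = -12880 / 5301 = -2.43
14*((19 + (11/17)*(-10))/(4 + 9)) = 2982/221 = 13.49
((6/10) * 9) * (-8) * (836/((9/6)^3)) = -53504/5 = -10700.80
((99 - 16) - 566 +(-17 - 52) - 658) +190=-1020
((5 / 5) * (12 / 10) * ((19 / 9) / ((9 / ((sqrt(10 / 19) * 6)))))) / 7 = 4 * sqrt(190) / 315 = 0.18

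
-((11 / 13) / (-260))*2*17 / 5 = 187 / 8450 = 0.02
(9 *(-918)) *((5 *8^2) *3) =-7931520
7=7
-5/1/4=-5/4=-1.25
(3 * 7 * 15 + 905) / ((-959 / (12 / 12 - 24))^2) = 645380 / 919681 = 0.70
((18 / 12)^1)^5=243 / 32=7.59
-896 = -896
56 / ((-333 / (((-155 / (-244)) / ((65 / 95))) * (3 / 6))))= -20615 / 264069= -0.08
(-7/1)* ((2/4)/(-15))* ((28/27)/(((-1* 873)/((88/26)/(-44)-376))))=479122/4596345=0.10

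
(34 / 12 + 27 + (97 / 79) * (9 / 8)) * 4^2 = 118366 / 237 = 499.43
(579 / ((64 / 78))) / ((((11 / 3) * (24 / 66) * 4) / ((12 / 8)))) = 198.47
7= 7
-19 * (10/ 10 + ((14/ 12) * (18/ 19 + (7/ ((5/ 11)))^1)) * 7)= -76667/ 30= -2555.57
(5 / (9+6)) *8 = 8 / 3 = 2.67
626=626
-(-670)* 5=3350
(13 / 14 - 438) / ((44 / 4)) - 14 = -53.73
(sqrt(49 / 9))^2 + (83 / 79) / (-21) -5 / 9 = 24083 / 4977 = 4.84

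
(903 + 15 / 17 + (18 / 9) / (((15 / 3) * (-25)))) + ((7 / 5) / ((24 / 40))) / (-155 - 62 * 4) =2322130769 / 2569125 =903.86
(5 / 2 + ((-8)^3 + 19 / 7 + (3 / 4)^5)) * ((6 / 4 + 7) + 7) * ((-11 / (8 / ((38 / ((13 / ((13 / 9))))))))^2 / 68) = -1638898146743 / 421134336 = -3891.63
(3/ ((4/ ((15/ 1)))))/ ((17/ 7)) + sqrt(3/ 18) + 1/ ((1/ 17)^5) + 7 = sqrt(6)/ 6 + 96551067/ 68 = 1419869.04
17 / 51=1 / 3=0.33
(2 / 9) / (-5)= -0.04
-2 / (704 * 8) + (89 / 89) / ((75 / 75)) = 2815 / 2816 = 1.00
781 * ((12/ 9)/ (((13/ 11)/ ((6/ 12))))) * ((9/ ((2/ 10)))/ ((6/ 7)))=300685/ 13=23129.62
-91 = -91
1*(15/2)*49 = 735/2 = 367.50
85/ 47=1.81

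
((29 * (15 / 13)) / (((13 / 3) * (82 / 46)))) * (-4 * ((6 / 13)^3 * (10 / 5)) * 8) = -414927360 / 15223013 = -27.26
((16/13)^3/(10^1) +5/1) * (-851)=-48484023/10985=-4413.66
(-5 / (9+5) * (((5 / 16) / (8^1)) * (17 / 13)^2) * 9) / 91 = -65025 / 27559168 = -0.00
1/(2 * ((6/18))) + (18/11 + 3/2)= 51/11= 4.64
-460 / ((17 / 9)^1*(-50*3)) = 138 / 85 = 1.62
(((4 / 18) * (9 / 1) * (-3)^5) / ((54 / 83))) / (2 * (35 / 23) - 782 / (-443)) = -845687 / 5444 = -155.34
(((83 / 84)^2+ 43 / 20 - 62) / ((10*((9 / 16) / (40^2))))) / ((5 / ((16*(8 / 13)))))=-8507650048 / 257985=-32977.31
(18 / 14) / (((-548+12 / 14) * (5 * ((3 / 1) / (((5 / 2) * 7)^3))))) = -5145 / 6128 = -0.84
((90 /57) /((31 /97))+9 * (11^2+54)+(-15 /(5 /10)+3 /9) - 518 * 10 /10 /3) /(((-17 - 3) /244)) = -148488152 /8835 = -16806.81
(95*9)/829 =855/829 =1.03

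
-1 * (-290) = 290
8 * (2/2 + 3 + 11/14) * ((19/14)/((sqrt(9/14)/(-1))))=-2546 * sqrt(14)/147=-64.80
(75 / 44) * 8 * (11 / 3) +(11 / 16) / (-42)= 33589 / 672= 49.98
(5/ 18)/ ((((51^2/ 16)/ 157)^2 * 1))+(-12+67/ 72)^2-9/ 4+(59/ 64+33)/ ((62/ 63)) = 37450407041147/ 241598858112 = 155.01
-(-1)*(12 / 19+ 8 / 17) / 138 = 178 / 22287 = 0.01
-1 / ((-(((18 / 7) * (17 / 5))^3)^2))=1838265625 / 820972403643456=0.00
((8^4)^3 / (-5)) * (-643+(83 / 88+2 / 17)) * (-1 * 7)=-57744864632111104 / 935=-61759213510279.26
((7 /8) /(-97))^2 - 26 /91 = -1204009 /4215232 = -0.29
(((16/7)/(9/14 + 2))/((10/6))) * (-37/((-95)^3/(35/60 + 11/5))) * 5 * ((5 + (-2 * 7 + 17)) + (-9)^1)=-1336/4286875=-0.00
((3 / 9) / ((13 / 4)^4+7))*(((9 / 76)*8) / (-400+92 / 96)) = -36864 / 5523122939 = -0.00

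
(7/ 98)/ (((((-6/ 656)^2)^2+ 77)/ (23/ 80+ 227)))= 6576743969664/ 31192784468755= 0.21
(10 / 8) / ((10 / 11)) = 11 / 8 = 1.38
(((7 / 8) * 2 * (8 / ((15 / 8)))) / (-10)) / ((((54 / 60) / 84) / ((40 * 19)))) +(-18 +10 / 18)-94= -53075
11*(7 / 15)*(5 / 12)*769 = 59213 / 36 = 1644.81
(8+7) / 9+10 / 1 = 35 / 3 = 11.67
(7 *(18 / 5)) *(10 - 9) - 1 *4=106 / 5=21.20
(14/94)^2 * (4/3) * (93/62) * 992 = 97216/2209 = 44.01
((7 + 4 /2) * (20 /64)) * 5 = 225 /16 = 14.06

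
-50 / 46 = -25 / 23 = -1.09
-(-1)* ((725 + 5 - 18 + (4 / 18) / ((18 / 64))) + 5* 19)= 65431 / 81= 807.79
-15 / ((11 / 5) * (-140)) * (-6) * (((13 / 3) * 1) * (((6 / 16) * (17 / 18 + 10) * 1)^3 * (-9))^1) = 496949245 / 630784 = 787.83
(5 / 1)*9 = 45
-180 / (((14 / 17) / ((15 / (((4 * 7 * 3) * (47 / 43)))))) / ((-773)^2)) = -98278582275 / 4606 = -21337078.22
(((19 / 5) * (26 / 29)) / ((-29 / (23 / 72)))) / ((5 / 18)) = -0.14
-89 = -89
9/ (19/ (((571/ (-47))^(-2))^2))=0.00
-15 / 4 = -3.75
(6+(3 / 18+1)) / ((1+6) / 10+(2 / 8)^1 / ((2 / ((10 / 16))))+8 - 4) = 6880 / 4587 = 1.50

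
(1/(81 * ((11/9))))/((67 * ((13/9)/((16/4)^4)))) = 256/9581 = 0.03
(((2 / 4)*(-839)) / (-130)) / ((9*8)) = 0.04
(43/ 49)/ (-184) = -43/ 9016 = -0.00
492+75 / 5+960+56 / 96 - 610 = 10291 / 12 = 857.58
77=77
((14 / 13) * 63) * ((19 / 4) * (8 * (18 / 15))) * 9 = 27844.06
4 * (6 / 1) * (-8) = -192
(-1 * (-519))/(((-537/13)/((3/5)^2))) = -20241/4475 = -4.52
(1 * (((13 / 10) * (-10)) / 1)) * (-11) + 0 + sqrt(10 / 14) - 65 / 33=sqrt(35) / 7 + 4654 / 33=141.88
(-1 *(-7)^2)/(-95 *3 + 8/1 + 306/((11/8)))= 539/599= 0.90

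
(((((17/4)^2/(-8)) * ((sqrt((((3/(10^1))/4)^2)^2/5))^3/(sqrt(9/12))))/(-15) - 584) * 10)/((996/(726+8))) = -1071640/249+2863701 * sqrt(15)/543948800000000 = -4303.78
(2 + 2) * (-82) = -328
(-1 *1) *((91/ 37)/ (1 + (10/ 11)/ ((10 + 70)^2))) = -640640/ 260517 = -2.46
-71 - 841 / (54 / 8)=-5281 / 27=-195.59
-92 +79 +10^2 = 87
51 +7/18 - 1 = 907/18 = 50.39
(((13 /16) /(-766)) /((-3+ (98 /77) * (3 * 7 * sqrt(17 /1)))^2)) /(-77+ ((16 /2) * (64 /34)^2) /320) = 94241455 * sqrt(17) /6274870567186291416+ 9522583235 /8366494089581721888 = 0.00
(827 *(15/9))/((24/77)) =318395/72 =4422.15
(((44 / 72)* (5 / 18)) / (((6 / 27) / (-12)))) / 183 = -55 / 1098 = -0.05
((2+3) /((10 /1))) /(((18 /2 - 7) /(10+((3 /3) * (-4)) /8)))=19 /8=2.38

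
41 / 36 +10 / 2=221 / 36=6.14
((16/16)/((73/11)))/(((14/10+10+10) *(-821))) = -55/6412831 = -0.00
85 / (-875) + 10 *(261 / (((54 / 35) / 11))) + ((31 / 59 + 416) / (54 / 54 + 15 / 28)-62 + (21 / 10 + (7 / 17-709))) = 820163599037 / 45285450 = 18110.97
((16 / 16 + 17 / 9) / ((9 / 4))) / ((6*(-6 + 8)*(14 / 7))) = 13 / 243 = 0.05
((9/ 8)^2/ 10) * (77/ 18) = 693/ 1280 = 0.54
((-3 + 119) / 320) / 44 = 29 / 3520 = 0.01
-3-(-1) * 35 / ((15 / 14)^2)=1237 / 45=27.49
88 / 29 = 3.03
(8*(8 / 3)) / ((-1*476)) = -16 / 357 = -0.04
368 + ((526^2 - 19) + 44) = 277069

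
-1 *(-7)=7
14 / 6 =7 / 3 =2.33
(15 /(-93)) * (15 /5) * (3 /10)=-9 /62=-0.15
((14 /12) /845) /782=7 /3964740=0.00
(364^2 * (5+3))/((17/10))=10599680/17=623510.59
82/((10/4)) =32.80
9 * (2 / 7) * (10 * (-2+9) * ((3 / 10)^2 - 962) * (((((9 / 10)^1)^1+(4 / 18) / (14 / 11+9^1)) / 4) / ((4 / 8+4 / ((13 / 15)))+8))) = -11720777159 / 3853300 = -3041.75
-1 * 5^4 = -625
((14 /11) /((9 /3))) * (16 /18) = 112 /297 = 0.38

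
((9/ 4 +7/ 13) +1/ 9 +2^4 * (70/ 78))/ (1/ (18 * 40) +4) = 161540/ 37453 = 4.31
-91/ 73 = -1.25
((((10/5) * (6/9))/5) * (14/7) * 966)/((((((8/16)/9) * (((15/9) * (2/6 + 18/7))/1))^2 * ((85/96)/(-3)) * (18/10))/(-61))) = 106003924992/129625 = 817773.77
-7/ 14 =-1/ 2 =-0.50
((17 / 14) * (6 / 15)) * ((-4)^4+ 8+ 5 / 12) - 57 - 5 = 27901 / 420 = 66.43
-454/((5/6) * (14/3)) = -4086/35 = -116.74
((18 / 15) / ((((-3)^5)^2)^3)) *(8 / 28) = 4 / 2402063207770905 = 0.00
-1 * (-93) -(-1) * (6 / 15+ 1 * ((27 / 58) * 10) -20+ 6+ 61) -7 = 20018 / 145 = 138.06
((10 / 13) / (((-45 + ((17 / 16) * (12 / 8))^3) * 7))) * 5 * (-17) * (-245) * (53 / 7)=-7380992000 / 17444817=-423.11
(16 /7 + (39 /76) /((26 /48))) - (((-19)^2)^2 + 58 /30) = -259987802 /1995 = -130319.70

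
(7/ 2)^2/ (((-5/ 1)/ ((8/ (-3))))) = 98/ 15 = 6.53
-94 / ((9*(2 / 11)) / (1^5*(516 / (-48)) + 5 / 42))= 461681 / 756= 610.69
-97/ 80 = -1.21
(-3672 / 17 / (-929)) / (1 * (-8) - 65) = -216 / 67817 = -0.00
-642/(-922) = 321/461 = 0.70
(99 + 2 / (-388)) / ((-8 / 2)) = -19205 / 776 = -24.75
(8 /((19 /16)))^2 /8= 2048 /361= 5.67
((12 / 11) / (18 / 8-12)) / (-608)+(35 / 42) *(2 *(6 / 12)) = 6794 / 8151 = 0.83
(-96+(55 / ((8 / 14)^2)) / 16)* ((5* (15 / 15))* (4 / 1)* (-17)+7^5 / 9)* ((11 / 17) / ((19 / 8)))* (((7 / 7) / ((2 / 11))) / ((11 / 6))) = -3308779177 / 31008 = -106707.27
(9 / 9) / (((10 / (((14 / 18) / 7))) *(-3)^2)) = 1 / 810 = 0.00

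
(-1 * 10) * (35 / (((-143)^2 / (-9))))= 3150 / 20449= 0.15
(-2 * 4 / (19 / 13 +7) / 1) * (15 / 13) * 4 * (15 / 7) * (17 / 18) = -680 / 77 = -8.83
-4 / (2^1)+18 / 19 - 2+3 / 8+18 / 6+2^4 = 2481 / 152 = 16.32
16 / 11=1.45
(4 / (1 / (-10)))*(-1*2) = 80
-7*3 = -21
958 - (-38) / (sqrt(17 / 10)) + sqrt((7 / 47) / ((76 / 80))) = 2 * sqrt(31255) / 893 + 38 * sqrt(170) / 17 + 958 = 987.54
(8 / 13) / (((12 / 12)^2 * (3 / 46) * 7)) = 368 / 273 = 1.35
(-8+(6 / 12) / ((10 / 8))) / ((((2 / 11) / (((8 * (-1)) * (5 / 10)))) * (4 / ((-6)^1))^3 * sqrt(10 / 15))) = -691.12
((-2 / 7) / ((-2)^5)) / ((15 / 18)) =3 / 280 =0.01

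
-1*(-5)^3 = 125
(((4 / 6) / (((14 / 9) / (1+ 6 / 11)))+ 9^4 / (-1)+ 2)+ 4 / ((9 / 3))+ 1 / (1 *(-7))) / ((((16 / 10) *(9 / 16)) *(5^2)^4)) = -3029402 / 162421875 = -0.02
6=6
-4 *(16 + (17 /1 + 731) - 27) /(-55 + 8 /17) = 50116 /927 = 54.06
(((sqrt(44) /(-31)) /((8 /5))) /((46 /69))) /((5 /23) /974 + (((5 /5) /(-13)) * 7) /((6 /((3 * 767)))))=0.00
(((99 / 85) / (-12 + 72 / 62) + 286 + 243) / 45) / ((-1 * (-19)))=265003 / 428400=0.62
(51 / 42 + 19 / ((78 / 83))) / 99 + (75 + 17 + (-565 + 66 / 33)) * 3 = -38183300 / 27027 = -1412.78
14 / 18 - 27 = -236 / 9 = -26.22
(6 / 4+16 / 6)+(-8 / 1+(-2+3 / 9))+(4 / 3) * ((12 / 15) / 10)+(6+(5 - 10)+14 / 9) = -2.84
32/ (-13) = -32/ 13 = -2.46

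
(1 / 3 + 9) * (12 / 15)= 112 / 15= 7.47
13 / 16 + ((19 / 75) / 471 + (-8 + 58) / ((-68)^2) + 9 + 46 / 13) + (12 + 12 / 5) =58952060263 / 2123456400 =27.76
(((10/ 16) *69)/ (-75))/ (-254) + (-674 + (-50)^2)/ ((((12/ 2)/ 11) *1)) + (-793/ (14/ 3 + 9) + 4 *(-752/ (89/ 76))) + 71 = 88089148501/ 111221520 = 792.02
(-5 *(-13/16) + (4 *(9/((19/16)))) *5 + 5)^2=2384857225/92416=25805.67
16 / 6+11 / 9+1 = 44 / 9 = 4.89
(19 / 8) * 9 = 171 / 8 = 21.38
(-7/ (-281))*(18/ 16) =63/ 2248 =0.03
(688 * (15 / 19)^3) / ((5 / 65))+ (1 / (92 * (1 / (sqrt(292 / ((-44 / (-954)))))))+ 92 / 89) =3 * sqrt(85118) / 1012+ 2687185028 / 610451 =4402.83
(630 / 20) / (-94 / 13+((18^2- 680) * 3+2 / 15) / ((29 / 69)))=-0.01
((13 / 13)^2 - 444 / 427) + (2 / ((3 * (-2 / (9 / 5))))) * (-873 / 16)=1116953 / 34160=32.70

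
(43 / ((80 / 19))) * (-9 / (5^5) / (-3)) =2451 / 250000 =0.01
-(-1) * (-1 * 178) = -178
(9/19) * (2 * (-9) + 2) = -144/19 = -7.58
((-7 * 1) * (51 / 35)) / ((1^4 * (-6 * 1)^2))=-17 / 60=-0.28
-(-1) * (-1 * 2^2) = -4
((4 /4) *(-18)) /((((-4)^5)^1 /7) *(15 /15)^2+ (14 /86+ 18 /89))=53578 /434341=0.12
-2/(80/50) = -5/4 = -1.25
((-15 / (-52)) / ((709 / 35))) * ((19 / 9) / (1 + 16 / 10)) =16625 / 1437852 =0.01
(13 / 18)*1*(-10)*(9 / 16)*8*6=-195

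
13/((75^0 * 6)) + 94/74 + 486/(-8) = -25447/444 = -57.31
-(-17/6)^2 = -289/36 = -8.03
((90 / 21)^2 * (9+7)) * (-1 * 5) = -1469.39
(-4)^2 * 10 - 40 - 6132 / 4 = -1413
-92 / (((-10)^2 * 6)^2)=-23 / 90000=-0.00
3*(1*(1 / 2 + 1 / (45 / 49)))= 143 / 30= 4.77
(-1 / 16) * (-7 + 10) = -3 / 16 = -0.19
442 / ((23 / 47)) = 20774 / 23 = 903.22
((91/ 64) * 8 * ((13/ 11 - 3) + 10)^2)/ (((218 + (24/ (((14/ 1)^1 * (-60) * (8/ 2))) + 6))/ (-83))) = -356879250/ 1264813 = -282.16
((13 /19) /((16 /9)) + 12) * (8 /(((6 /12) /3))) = 11295 /19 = 594.47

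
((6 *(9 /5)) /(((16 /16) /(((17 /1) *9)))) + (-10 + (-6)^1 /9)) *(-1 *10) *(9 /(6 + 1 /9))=-1329804 /55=-24178.25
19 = 19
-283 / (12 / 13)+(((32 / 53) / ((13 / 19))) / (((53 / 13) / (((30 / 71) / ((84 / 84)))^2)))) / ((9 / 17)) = -52082858551 / 169922028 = -306.51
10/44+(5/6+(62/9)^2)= 43229/891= 48.52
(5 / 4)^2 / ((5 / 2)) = 5 / 8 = 0.62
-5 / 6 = -0.83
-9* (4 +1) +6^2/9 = -41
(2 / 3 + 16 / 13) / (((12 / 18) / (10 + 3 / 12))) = 1517 / 52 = 29.17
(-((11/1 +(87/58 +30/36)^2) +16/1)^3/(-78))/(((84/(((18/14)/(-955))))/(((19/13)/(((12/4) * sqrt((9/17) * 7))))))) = -0.00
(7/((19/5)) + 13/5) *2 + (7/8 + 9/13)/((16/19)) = 1698631/158080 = 10.75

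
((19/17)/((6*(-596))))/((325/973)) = -18487/19757400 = -0.00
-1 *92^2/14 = -4232/7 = -604.57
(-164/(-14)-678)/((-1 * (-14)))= -2332/49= -47.59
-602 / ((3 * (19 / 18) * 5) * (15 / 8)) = -9632 / 475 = -20.28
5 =5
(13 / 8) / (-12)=-13 / 96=-0.14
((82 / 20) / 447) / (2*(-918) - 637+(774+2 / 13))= -533 / 98719950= -0.00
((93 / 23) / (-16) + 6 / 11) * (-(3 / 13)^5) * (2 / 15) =-19197 / 751497032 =-0.00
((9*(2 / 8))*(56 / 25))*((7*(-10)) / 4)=-441 / 5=-88.20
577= 577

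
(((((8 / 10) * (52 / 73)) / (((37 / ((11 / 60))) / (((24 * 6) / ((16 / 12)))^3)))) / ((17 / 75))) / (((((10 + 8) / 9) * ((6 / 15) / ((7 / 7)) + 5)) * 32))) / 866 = 1042470 / 19882061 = 0.05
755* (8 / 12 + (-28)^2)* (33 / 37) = 19549970 / 37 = 528377.57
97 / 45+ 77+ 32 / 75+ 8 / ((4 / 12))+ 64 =37706 / 225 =167.58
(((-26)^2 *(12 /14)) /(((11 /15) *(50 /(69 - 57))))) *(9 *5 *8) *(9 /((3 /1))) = 15769728 /77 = 204801.66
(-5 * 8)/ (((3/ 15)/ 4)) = -800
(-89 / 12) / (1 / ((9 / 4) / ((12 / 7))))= -9.73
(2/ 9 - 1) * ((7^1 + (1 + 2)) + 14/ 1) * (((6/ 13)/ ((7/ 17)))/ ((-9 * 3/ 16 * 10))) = 2176/ 1755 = 1.24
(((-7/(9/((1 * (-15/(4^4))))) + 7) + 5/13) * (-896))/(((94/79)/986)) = -20224437107/3666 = -5516758.62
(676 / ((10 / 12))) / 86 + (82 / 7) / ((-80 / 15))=7.24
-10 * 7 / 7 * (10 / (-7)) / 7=100 / 49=2.04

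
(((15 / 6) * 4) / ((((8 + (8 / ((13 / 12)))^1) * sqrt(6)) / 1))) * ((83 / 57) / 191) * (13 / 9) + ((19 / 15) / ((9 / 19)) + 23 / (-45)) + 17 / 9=14027 * sqrt(6) / 11757960 + 547 / 135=4.05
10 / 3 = 3.33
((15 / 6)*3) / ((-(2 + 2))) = -15 / 8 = -1.88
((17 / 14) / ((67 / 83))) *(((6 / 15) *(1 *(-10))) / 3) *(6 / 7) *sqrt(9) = -16932 / 3283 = -5.16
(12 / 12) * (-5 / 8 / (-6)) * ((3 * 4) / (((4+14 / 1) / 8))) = 5 / 9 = 0.56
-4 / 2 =-2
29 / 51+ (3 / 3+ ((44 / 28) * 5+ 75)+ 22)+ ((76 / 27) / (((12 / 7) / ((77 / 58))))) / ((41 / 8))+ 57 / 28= 4991707813 / 45843084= 108.89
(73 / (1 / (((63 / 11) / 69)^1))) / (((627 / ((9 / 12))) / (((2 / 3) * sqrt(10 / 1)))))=511 * sqrt(10) / 105754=0.02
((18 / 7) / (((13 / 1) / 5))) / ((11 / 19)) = 1710 / 1001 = 1.71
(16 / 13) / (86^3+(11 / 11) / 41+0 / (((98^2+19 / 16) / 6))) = 656 / 339017861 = 0.00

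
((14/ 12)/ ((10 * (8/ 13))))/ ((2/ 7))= 637/ 960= 0.66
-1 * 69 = -69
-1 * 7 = -7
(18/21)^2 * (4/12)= 12/49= 0.24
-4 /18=-2 /9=-0.22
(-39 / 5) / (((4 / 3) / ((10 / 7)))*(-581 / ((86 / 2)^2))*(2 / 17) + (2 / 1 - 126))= 3677661 / 58481648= 0.06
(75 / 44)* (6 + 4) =375 / 22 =17.05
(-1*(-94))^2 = 8836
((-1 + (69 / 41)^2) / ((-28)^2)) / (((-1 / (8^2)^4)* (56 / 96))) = -67215.59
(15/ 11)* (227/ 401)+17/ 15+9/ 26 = 2.25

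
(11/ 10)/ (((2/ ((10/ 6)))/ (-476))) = -1309/ 3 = -436.33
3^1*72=216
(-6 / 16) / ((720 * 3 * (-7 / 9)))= 1 / 4480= 0.00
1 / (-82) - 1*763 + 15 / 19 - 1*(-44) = -1118991 / 1558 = -718.22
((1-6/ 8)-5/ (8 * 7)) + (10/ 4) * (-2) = -271/ 56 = -4.84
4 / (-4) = -1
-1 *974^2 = -948676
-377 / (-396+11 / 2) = 754 / 781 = 0.97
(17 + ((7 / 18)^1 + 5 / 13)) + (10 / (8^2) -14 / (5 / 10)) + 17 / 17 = -33959 / 3744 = -9.07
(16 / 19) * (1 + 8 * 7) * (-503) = -24144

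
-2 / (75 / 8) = -16 / 75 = -0.21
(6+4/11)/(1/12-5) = -840/649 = -1.29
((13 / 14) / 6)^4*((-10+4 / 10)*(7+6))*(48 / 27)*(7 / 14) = -371293 / 5834430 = -0.06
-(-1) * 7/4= 7/4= 1.75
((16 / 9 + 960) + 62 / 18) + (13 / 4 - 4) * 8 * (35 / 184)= 798259 / 828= 964.08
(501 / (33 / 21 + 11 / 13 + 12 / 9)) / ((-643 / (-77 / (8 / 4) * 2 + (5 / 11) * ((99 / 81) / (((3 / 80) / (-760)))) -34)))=4665433409 / 1975296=2361.89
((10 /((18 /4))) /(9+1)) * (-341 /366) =-341 /1647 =-0.21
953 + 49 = 1002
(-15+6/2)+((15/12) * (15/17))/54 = -11.98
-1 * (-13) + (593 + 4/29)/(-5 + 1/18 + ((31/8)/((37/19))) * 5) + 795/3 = 153314110/386657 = 396.51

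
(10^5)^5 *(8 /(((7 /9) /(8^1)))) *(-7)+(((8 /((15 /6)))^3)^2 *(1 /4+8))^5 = -5364417978984511717143529142550253417728539885568 /931322574615478515625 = -5759999945453223278915065000.00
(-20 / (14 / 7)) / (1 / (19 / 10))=-19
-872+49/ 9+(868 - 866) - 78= -8483/ 9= -942.56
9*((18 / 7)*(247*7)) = 40014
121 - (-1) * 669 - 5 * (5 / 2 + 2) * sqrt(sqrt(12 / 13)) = -45 * 13^(3 / 4) * sqrt(2) * 3^(1 / 4) / 26 + 790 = 767.95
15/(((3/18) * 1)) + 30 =120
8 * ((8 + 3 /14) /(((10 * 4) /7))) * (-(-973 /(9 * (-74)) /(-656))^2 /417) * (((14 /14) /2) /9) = -156653 /20614836400128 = -0.00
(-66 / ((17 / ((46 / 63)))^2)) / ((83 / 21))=-46552 / 1511181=-0.03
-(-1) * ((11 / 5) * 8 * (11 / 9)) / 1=968 / 45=21.51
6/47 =0.13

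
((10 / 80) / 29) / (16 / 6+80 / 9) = 9 / 24128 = 0.00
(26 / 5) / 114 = 13 / 285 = 0.05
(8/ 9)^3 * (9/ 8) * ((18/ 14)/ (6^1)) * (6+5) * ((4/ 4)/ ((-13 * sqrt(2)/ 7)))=-176 * sqrt(2)/ 351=-0.71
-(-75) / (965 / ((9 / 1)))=0.70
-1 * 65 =-65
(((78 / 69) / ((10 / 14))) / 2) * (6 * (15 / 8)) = 819 / 92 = 8.90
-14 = -14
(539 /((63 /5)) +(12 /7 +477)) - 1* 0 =32854 /63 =521.49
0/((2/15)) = 0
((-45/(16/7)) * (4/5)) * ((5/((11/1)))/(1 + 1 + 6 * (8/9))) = -945/968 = -0.98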